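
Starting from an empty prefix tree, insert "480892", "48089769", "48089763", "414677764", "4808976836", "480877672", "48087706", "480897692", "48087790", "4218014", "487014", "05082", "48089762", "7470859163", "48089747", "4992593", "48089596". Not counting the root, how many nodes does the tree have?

68

For each word, the new-node count is its length minus the longest prefix already in the trie:
  "480892" → 6 new (4, 8, 0, 8, 9, 2)
  "48089769" → prefix "48089" already present; 3 new (7, 6, 9)
  "48089763" → prefix "4808976" already present; 1 new (3)
  "414677764" → prefix "4" already present; 8 new (1, 4, 6, 7, 7, 7, 6, 4)
  "4808976836" → prefix "4808976" already present; 3 new (8, 3, 6)
  "480877672" → prefix "4808" already present; 5 new (7, 7, 6, 7, 2)
  "48087706" → prefix "480877" already present; 2 new (0, 6)
  "480897692" → prefix "48089769" already present; 1 new (2)
  "48087790" → prefix "480877" already present; 2 new (9, 0)
  "4218014" → prefix "4" already present; 6 new (2, 1, 8, 0, 1, 4)
  "487014" → prefix "48" already present; 4 new (7, 0, 1, 4)
  "05082" → 5 new (0, 5, 0, 8, 2)
  "48089762" → prefix "4808976" already present; 1 new (2)
  "7470859163" → 10 new (7, 4, 7, 0, 8, 5, 9, 1, 6, 3)
  "48089747" → prefix "480897" already present; 2 new (4, 7)
  "4992593" → prefix "4" already present; 6 new (9, 9, 2, 5, 9, 3)
  "48089596" → prefix "48089" already present; 3 new (5, 9, 6)
Total nodes = 6 + 3 + 1 + 8 + 3 + 5 + 2 + 1 + 2 + 6 + 4 + 5 + 1 + 10 + 2 + 6 + 3 = 68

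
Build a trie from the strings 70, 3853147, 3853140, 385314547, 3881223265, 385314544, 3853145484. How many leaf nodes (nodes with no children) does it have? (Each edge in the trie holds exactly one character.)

A leaf is a node with no children — equivalently, the end of a word that is not a proper prefix of any other stored word.
Those words: "3853140", "385314544", "385314547", "3853145484", "3853147", "3881223265", "70"
Leaf count: 7

7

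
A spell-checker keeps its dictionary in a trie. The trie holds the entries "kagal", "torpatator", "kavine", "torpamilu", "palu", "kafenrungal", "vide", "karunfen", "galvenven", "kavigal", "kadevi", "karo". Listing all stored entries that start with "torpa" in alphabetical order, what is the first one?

DFS of the "torpa" subtree visits, in order: "torpamilu", "torpatator"
Position 1: torpamilu

torpamilu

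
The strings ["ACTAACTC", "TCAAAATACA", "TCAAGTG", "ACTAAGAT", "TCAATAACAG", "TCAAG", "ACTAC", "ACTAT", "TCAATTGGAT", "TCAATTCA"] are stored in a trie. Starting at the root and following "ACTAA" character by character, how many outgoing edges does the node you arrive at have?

2

The children of the "ACTAA" node are the distinct next characters among strings starting with "ACTAA".
Distinct next characters after "ACTAA": C, G.
That node has 2 child edges.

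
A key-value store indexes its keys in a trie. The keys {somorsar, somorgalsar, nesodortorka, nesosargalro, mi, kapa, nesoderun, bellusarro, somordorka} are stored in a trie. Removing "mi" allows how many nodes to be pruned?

After clearing the end-marker at "mi", prune upward until reaching a node still needed by another word.
No other word shares any prefix with "mi", so all 2 of its nodes go.
Nodes removed: 2

2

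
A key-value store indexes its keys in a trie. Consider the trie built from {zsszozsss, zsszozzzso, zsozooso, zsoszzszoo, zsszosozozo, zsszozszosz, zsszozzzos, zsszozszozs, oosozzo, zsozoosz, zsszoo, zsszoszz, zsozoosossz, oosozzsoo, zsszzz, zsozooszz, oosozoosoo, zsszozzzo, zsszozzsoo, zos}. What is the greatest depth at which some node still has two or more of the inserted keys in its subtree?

9

Look for the deepest trie node that still has at least two words in its subtree.
e.g. "zsszozszosz" and "zsszozszozs" share the prefix "zsszozszo" of length 9; no pair shares a longer one.
Longest shared-prefix length: 9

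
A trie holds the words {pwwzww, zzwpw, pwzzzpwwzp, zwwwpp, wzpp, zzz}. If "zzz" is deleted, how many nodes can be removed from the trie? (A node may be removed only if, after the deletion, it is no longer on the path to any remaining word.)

Walk "zzz" from the leaf back toward the root, removing each node that no remaining word uses.
The suffix "z" (1 node) is used only by "zzz"; the node for "zz" still has the child "w", so pruning stops there.
Nodes removed: 1

1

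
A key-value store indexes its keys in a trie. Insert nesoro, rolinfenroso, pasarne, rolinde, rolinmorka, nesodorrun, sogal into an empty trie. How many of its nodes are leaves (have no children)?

Leaves are exactly the stored words that no other stored word extends.
Those words: "nesodorrun", "nesoro", "pasarne", "rolinde", "rolinfenroso", "rolinmorka", "sogal"
Leaf count: 7

7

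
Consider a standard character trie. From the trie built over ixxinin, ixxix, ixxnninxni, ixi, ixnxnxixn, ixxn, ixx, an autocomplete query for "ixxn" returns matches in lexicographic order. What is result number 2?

Filter for "ixxn…" and sort: "ixxn", "ixxnninxni"
The 2nd is ixxnninxni.

ixxnninxni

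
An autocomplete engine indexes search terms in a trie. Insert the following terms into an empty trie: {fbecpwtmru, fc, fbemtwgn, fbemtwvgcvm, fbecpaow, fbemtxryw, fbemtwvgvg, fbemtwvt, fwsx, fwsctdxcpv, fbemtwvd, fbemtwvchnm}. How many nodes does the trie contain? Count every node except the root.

46

For each word, the new-node count is its length minus the longest prefix already in the trie:
  "fbecpwtmru" → 10 new (f, b, e, c, p, w, t, m, r, u)
  "fc" → prefix "f" already present; 1 new (c)
  "fbemtwgn" → prefix "fbe" already present; 5 new (m, t, w, g, n)
  "fbemtwvgcvm" → prefix "fbemtw" already present; 5 new (v, g, c, v, m)
  "fbecpaow" → prefix "fbecp" already present; 3 new (a, o, w)
  "fbemtxryw" → prefix "fbemt" already present; 4 new (x, r, y, w)
  "fbemtwvgvg" → prefix "fbemtwvg" already present; 2 new (v, g)
  "fbemtwvt" → prefix "fbemtwv" already present; 1 new (t)
  "fwsx" → prefix "f" already present; 3 new (w, s, x)
  "fwsctdxcpv" → prefix "fws" already present; 7 new (c, t, d, x, c, p, v)
  "fbemtwvd" → prefix "fbemtwv" already present; 1 new (d)
  "fbemtwvchnm" → prefix "fbemtwv" already present; 4 new (c, h, n, m)
Total nodes = 10 + 1 + 5 + 5 + 3 + 4 + 2 + 1 + 3 + 7 + 1 + 4 = 46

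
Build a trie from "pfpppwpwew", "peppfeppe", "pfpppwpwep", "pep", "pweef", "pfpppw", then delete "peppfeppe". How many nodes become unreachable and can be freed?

After clearing the end-marker at "peppfeppe", prune upward until reaching a node still needed by another word.
The suffix "pfeppe" (6 nodes) is used only by "peppfeppe"; "pep" is itself a stored word, so pruning stops there.
Nodes removed: 6

6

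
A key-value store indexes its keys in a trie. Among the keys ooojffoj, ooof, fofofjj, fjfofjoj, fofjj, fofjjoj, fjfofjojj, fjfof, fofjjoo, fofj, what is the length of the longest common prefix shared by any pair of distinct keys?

8

The deepest shared node is where two words last agree before diverging.
e.g. "fjfofjoj" and "fjfofjojj" share the prefix "fjfofjoj" of length 8; no pair shares a longer one.
Longest shared-prefix length: 8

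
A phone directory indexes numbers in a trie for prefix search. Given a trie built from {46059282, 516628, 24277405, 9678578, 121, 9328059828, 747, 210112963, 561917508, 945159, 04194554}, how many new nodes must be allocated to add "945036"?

The longest prefix of "945036" already in the trie is "945" (length 3).
New nodes needed: |"945036"| − 3 = 6 − 3 = 3.

3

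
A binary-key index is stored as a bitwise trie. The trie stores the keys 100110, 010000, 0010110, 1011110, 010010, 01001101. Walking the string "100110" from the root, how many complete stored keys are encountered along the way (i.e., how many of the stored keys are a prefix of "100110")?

Traverse "100110" character by character; count nodes along the way that are marked as word ends.
Prefixes of the query that are stored words: "100110"
Count: 1

1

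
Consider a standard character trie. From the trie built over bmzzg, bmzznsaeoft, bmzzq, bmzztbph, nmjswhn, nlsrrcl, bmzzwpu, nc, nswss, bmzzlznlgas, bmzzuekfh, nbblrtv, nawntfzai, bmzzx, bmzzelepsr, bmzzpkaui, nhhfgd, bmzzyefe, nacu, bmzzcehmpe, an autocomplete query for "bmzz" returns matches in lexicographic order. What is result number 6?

bmzzpkaui

Filter for "bmzz…" and sort: "bmzzcehmpe", "bmzzelepsr", "bmzzg", "bmzzlznlgas", "bmzznsaeoft", "bmzzpkaui", "bmzzq", "bmzztbph", "bmzzuekfh", "bmzzwpu", "bmzzx", "bmzzyefe"
Position 6: bmzzpkaui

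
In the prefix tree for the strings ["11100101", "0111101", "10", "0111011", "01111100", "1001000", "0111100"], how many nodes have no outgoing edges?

Leaves are exactly the stored words that no other stored word extends.
Those words: "0111011", "0111100", "0111101", "01111100", "1001000", "11100101"
Leaf count: 6

6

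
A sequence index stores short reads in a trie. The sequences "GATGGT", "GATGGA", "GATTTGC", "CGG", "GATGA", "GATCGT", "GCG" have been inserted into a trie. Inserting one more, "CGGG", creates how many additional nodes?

1

Walking "CGGG" from the root, the first 3 characters ("CGG") follow existing edges; "G" is the first miss.
Each of the 1 remaining characters creates one node.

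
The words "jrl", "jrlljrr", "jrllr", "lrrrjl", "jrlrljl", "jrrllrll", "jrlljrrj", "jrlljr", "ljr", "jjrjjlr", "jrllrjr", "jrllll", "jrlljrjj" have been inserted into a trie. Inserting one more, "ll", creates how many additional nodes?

1

The longest prefix of "ll" already in the trie is "l" (length 1).
So 2 − 1 = 1 new nodes.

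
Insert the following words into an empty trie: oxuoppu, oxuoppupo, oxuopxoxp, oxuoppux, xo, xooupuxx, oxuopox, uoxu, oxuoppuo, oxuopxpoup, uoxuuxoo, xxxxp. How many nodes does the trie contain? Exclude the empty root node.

41

Trace insertions, counting only characters that open a new branch:
  "oxuoppu" → 7 new (o, x, u, o, p, p, u)
  "oxuoppupo" → prefix "oxuoppu" already present; 2 new (p, o)
  "oxuopxoxp" → prefix "oxuop" already present; 4 new (x, o, x, p)
  "oxuoppux" → prefix "oxuoppu" already present; 1 new (x)
  "xo" → 2 new (x, o)
  "xooupuxx" → prefix "xo" already present; 6 new (o, u, p, u, x, x)
  "oxuopox" → prefix "oxuop" already present; 2 new (o, x)
  "uoxu" → 4 new (u, o, x, u)
  "oxuoppuo" → prefix "oxuoppu" already present; 1 new (o)
  "oxuopxpoup" → prefix "oxuopx" already present; 4 new (p, o, u, p)
  "uoxuuxoo" → prefix "uoxu" already present; 4 new (u, x, o, o)
  "xxxxp" → prefix "x" already present; 4 new (x, x, x, p)
Total nodes = 7 + 2 + 4 + 1 + 2 + 6 + 2 + 4 + 1 + 4 + 4 + 4 = 41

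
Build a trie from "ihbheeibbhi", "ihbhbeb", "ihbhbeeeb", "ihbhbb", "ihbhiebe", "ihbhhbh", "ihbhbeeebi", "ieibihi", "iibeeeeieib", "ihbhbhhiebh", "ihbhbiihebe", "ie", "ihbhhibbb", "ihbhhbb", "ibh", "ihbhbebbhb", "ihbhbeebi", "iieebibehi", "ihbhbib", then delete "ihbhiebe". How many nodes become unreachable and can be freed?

4

A node on "ihbhiebe"'s path can go only if nothing else ends at it or branches off below it.
The suffix "iebe" (4 nodes) is used only by "ihbhiebe"; the node for "ihbh" still has the child "e", so pruning stops there.
Nodes removed: 4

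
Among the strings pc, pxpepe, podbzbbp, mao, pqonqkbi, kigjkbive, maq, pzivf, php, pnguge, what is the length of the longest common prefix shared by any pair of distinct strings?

The deepest shared node is where two words last agree before diverging.
"mao" and "maq" agree on "ma" (2 characters) before diverging; nothing deeper is shared.
Longest shared-prefix length: 2

2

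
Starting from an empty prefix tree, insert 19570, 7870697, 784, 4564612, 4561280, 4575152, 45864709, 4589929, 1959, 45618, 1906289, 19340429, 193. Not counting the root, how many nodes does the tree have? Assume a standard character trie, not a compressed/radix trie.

Insert word by word; a character creates a node only if that edge doesn't already exist:
  "19570" → 5 new (1, 9, 5, 7, 0)
  "7870697" → 7 new (7, 8, 7, 0, 6, 9, 7)
  "784" → prefix "78" already present; 1 new (4)
  "4564612" → 7 new (4, 5, 6, 4, 6, 1, 2)
  "4561280" → prefix "456" already present; 4 new (1, 2, 8, 0)
  "4575152" → prefix "45" already present; 5 new (7, 5, 1, 5, 2)
  "45864709" → prefix "45" already present; 6 new (8, 6, 4, 7, 0, 9)
  "4589929" → prefix "458" already present; 4 new (9, 9, 2, 9)
  "1959" → prefix "195" already present; 1 new (9)
  "45618" → prefix "4561" already present; 1 new (8)
  "1906289" → prefix "19" already present; 5 new (0, 6, 2, 8, 9)
  "19340429" → prefix "19" already present; 6 new (3, 4, 0, 4, 2, 9)
  "193" → prefix "193" already present; 0 new (none)
Total nodes = 5 + 7 + 1 + 7 + 4 + 5 + 6 + 4 + 1 + 1 + 5 + 6 + 0 = 52

52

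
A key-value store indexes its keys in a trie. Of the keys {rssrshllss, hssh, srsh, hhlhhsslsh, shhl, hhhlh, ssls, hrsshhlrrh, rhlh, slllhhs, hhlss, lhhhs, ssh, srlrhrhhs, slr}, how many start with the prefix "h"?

Traverse to the node for "h", then collect every word in that subtree.
Words under "h": hhhlh, hhlhhsslsh, hhlss, hrsshhlrrh, hssh
Count: 5

5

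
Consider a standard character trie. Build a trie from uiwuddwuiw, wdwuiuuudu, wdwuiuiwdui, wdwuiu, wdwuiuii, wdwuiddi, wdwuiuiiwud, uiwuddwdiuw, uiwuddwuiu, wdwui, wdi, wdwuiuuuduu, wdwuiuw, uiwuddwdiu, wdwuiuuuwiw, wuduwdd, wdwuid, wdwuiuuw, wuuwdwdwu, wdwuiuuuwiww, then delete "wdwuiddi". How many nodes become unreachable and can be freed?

2

A node on "wdwuiddi"'s path can go only if nothing else ends at it or branches off below it.
The suffix "di" (2 nodes) is used only by "wdwuiddi"; "wdwuid" is itself a stored word, so pruning stops there.
Nodes removed: 2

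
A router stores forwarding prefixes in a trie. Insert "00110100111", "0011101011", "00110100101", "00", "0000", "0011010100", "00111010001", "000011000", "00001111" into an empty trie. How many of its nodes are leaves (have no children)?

7

Leaves are exactly the stored words that no other stored word extends.
Those words: "000011000", "00001111", "00110100101", "00110100111", "0011010100", "00111010001", "0011101011"
Leaf count: 7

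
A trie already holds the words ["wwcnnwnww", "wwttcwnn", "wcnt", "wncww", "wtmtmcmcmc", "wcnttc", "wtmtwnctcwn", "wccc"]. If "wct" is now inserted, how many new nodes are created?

1

The longest prefix of "wct" already in the trie is "wc" (length 2).
Each of the 1 remaining characters creates one node.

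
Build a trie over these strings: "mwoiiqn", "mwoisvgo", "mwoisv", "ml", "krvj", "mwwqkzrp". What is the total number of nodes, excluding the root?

22

For each word, the new-node count is its length minus the longest prefix already in the trie:
  "mwoiiqn" → 7 new (m, w, o, i, i, q, n)
  "mwoisvgo" → prefix "mwoi" already present; 4 new (s, v, g, o)
  "mwoisv" → prefix "mwoisv" already present; 0 new (none)
  "ml" → prefix "m" already present; 1 new (l)
  "krvj" → 4 new (k, r, v, j)
  "mwwqkzrp" → prefix "mw" already present; 6 new (w, q, k, z, r, p)
Total nodes = 7 + 4 + 0 + 1 + 4 + 6 = 22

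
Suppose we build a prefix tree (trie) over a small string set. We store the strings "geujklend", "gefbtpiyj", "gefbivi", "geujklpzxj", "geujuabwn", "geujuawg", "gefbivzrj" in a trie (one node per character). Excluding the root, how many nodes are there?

33

Insert word by word; a character creates a node only if that edge doesn't already exist:
  "geujklend" → 9 new (g, e, u, j, k, l, e, n, d)
  "gefbtpiyj" → prefix "ge" already present; 7 new (f, b, t, p, i, y, j)
  "gefbivi" → prefix "gefb" already present; 3 new (i, v, i)
  "geujklpzxj" → prefix "geujkl" already present; 4 new (p, z, x, j)
  "geujuabwn" → prefix "geuj" already present; 5 new (u, a, b, w, n)
  "geujuawg" → prefix "geujua" already present; 2 new (w, g)
  "gefbivzrj" → prefix "gefbiv" already present; 3 new (z, r, j)
Total nodes = 9 + 7 + 3 + 4 + 5 + 2 + 3 = 33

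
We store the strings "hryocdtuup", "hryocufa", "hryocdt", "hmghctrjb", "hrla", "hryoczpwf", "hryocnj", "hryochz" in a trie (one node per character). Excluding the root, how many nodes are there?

Count nodes per top-level branch (shared prefixes stored once):
  'h'-branch (hmghctrjb, hrla, hryocdt, hryocdtuup, hryochz, hryocnj, hryocufa, hryoczpwf): 31 nodes
Sum: 31

31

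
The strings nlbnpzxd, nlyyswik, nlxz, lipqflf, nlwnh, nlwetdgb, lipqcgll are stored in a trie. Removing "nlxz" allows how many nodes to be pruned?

A node on "nlxz"'s path can go only if nothing else ends at it or branches off below it.
The suffix "xz" (2 nodes) is used only by "nlxz"; the node for "nl" still has the child "b", so pruning stops there.
Nodes removed: 2

2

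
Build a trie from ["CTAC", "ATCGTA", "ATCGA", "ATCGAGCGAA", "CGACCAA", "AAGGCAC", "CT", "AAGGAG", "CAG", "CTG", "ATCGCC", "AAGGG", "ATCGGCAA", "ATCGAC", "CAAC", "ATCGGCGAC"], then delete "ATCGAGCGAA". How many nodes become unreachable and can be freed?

5

Walk "ATCGAGCGAA" from the leaf back toward the root, removing each node that no remaining word uses.
The suffix "GCGAA" (5 nodes) is used only by "ATCGAGCGAA"; the node for "ATCGA" still has the child "C", so pruning stops there.
Nodes removed: 5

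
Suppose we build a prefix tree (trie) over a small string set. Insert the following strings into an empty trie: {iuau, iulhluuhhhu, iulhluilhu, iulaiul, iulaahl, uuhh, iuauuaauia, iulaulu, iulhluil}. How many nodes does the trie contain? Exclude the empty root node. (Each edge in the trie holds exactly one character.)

Trace insertions, counting only characters that open a new branch:
  "iuau" → 4 new (i, u, a, u)
  "iulhluuhhhu" → prefix "iu" already present; 9 new (l, h, l, u, u, h, h, h, u)
  "iulhluilhu" → prefix "iulhlu" already present; 4 new (i, l, h, u)
  "iulaiul" → prefix "iul" already present; 4 new (a, i, u, l)
  "iulaahl" → prefix "iula" already present; 3 new (a, h, l)
  "uuhh" → 4 new (u, u, h, h)
  "iuauuaauia" → prefix "iuau" already present; 6 new (u, a, a, u, i, a)
  "iulaulu" → prefix "iula" already present; 3 new (u, l, u)
  "iulhluil" → prefix "iulhluil" already present; 0 new (none)
Total nodes = 4 + 9 + 4 + 4 + 3 + 4 + 6 + 3 + 0 = 37

37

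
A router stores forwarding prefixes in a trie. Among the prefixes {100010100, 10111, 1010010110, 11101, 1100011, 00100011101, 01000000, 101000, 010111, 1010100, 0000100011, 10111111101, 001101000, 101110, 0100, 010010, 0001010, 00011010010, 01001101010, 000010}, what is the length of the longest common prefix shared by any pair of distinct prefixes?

6

The deepest shared node is where two words last agree before diverging.
"000010" and "0000100011" agree on "000010" (6 characters) before diverging; nothing deeper is shared.
Longest shared-prefix length: 6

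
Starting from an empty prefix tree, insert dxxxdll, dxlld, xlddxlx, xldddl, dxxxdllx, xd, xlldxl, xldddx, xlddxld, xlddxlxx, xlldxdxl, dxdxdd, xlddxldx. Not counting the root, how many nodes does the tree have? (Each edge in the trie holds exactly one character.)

36

Trie structure (* marks end of a word):
(root)
├─ d
│  └─ x
│     ├─ d
│     │  └─ x
│     │     └─ d
│     │        └─ d *
│     ├─ l
│     │  └─ l
│     │     └─ d *
│     └─ x
│        └─ x
│           └─ d
│              └─ l
│                 └─ l *
│                    └─ x *
└─ x
   ├─ d *
   └─ l
      ├─ d
      │  └─ d
      │     ├─ d
      │     │  ├─ l *
      │     │  └─ x *
      │     └─ x
      │        └─ l
      │           ├─ d *
      │           │  └─ x *
      │           └─ x *
      │              └─ x *
      └─ l
         └─ d
            └─ x
               ├─ d
               │  └─ x
               │     └─ l *
               └─ l *
Counting every labelled node above: 36.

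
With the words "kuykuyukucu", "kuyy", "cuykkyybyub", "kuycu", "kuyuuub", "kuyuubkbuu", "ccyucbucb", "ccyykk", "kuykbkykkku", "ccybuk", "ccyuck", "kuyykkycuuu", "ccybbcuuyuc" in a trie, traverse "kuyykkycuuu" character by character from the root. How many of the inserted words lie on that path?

Check each prefix of "kuyykkycuuu" against the stored set — each match is an end-marker on the path.
Prefixes of the query that are stored words: "kuyy", "kuyykkycuuu"
Count: 2

2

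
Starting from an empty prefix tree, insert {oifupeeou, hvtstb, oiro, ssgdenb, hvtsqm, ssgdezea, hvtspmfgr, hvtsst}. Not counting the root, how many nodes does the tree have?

36

For each word, the new-node count is its length minus the longest prefix already in the trie:
  "oifupeeou" → 9 new (o, i, f, u, p, e, e, o, u)
  "hvtstb" → 6 new (h, v, t, s, t, b)
  "oiro" → prefix "oi" already present; 2 new (r, o)
  "ssgdenb" → 7 new (s, s, g, d, e, n, b)
  "hvtsqm" → prefix "hvts" already present; 2 new (q, m)
  "ssgdezea" → prefix "ssgde" already present; 3 new (z, e, a)
  "hvtspmfgr" → prefix "hvts" already present; 5 new (p, m, f, g, r)
  "hvtsst" → prefix "hvts" already present; 2 new (s, t)
Total nodes = 9 + 6 + 2 + 7 + 2 + 3 + 5 + 2 = 36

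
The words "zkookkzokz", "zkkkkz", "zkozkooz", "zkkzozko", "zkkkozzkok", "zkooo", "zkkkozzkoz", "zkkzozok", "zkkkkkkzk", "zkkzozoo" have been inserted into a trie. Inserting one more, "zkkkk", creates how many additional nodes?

Every character of "zkkkk" already lies on an existing path (it is a prefix of some stored word).
No new nodes are needed: 0.

0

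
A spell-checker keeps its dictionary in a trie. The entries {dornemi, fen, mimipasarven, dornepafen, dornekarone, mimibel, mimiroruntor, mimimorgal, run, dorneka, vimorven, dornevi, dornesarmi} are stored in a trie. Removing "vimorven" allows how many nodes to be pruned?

8

A node on "vimorven"'s path can go only if nothing else ends at it or branches off below it.
No other word shares any prefix with "vimorven", so all 8 of its nodes go.
Nodes removed: 8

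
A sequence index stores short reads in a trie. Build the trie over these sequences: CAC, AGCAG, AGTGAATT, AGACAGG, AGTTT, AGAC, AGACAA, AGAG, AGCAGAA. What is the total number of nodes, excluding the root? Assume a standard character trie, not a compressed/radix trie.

25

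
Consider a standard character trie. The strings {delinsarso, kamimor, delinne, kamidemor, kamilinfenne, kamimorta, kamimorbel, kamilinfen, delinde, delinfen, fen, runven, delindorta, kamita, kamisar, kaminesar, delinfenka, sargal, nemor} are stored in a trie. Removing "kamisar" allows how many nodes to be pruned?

Walk "kamisar" from the leaf back toward the root, removing each node that no remaining word uses.
The suffix "sar" (3 nodes) is used only by "kamisar"; the node for "kami" still has the child "m", so pruning stops there.
Nodes removed: 3

3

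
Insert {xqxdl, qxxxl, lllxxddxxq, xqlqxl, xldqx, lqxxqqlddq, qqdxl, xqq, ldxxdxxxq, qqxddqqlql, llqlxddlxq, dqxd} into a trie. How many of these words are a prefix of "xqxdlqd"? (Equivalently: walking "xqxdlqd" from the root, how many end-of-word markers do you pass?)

1

Check each prefix of "xqxdlqd" against the stored set — each match is an end-marker on the path.
Prefixes of the query that are stored words: "xqxdl"
Count: 1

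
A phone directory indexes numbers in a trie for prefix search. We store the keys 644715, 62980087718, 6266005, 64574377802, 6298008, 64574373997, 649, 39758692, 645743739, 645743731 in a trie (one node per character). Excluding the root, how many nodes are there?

For each word, the new-node count is its length minus the longest prefix already in the trie:
  "644715" → 6 new (6, 4, 4, 7, 1, 5)
  "62980087718" → prefix "6" already present; 10 new (2, 9, 8, 0, 0, 8, 7, 7, 1, 8)
  "6266005" → prefix "62" already present; 5 new (6, 6, 0, 0, 5)
  "64574377802" → prefix "64" already present; 9 new (5, 7, 4, 3, 7, 7, 8, 0, 2)
  "6298008" → prefix "6298008" already present; 0 new (none)
  "64574373997" → prefix "6457437" already present; 4 new (3, 9, 9, 7)
  "649" → prefix "64" already present; 1 new (9)
  "39758692" → 8 new (3, 9, 7, 5, 8, 6, 9, 2)
  "645743739" → prefix "645743739" already present; 0 new (none)
  "645743731" → prefix "64574373" already present; 1 new (1)
Total nodes = 6 + 10 + 5 + 9 + 0 + 4 + 1 + 8 + 0 + 1 = 44

44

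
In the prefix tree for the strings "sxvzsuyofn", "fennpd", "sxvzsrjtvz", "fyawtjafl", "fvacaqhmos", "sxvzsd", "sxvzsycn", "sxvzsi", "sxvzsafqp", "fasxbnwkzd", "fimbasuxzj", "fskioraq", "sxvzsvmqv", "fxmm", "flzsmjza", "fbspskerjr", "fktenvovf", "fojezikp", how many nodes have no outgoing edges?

18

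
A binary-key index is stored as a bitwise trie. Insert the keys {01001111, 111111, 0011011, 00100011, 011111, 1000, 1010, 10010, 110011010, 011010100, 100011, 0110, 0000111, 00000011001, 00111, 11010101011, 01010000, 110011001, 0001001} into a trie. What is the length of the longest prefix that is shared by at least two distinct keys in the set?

Look for the deepest trie node that still has at least two words in its subtree.
"110011001" and "110011010" agree on "1100110" (7 characters) before diverging; nothing deeper is shared.
Longest shared-prefix length: 7

7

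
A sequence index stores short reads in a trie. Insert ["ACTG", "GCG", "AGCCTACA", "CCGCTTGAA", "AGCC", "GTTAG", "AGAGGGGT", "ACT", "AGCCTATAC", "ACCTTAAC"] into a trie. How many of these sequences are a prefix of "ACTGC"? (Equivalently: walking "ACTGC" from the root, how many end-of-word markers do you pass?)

Check each prefix of "ACTGC" against the stored set — each match is an end-marker on the path.
Prefixes of the query that are stored words: "ACT", "ACTG"
Count: 2

2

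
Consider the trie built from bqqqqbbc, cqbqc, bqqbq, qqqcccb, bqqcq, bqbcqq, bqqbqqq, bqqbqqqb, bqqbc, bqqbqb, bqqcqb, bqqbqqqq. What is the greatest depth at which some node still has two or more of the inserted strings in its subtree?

7

The deepest shared node is where two words last agree before diverging.
"bqqbqqq" and "bqqbqqqb" agree on "bqqbqqq" (7 characters) before diverging; nothing deeper is shared.
Longest shared-prefix length: 7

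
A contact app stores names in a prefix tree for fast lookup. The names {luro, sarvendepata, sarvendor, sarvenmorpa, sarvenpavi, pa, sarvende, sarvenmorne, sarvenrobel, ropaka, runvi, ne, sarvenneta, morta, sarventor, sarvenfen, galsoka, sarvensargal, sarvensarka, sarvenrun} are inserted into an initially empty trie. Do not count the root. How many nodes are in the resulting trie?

80

Trace insertions, counting only characters that open a new branch:
  "luro" → 4 new (l, u, r, o)
  "sarvendepata" → 12 new (s, a, r, v, e, n, d, e, p, a, t, a)
  "sarvendor" → prefix "sarvend" already present; 2 new (o, r)
  "sarvenmorpa" → prefix "sarven" already present; 5 new (m, o, r, p, a)
  "sarvenpavi" → prefix "sarven" already present; 4 new (p, a, v, i)
  "pa" → 2 new (p, a)
  "sarvende" → prefix "sarvende" already present; 0 new (none)
  "sarvenmorne" → prefix "sarvenmor" already present; 2 new (n, e)
  "sarvenrobel" → prefix "sarven" already present; 5 new (r, o, b, e, l)
  "ropaka" → 6 new (r, o, p, a, k, a)
  "runvi" → prefix "r" already present; 4 new (u, n, v, i)
  "ne" → 2 new (n, e)
  "sarvenneta" → prefix "sarven" already present; 4 new (n, e, t, a)
  "morta" → 5 new (m, o, r, t, a)
  "sarventor" → prefix "sarven" already present; 3 new (t, o, r)
  "sarvenfen" → prefix "sarven" already present; 3 new (f, e, n)
  "galsoka" → 7 new (g, a, l, s, o, k, a)
  "sarvensargal" → prefix "sarven" already present; 6 new (s, a, r, g, a, l)
  "sarvensarka" → prefix "sarvensar" already present; 2 new (k, a)
  "sarvenrun" → prefix "sarvenr" already present; 2 new (u, n)
Total nodes = 4 + 12 + 2 + 5 + 4 + 2 + 0 + 2 + 5 + 6 + 4 + 2 + 4 + 5 + 3 + 3 + 7 + 6 + 2 + 2 = 80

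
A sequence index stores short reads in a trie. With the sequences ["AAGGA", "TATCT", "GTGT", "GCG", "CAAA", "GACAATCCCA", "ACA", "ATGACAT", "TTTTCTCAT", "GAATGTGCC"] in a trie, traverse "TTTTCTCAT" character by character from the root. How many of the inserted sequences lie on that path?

Walk "TTTTCTCAT" from the root; an end-of-word marker is hit whenever a stored word is a prefix of "TTTTCTCAT".
Prefixes of the query that are stored words: "TTTTCTCAT"
Count: 1

1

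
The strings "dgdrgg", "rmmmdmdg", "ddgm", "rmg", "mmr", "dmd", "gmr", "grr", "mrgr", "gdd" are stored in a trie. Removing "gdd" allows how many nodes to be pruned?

A node on "gdd"'s path can go only if nothing else ends at it or branches off below it.
The suffix "dd" (2 nodes) is used only by "gdd"; the node for "g" still has the child "m", so pruning stops there.
Nodes removed: 2

2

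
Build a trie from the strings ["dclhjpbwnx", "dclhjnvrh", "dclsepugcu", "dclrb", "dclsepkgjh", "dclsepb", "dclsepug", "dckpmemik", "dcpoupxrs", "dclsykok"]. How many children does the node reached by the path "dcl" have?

3

Walk "dcl" from the root, arriving at one node.
Characters that immediately follow "dcl" among the stored strings: {h, r, s}.
That node has 3 child edges.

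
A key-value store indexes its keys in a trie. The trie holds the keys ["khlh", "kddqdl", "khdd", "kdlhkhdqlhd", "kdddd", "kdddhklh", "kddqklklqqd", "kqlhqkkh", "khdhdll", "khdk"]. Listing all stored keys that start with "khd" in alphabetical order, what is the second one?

DFS of the "khd" subtree visits, in order: "khdd", "khdhdll", "khdk"
The 2nd is khdhdll.

khdhdll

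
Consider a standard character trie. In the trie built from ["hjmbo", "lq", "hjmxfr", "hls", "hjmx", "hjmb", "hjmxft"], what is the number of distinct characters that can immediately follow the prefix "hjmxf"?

Walk "hjmxf" from the root, arriving at one node.
Distinct next characters after "hjmxf": r, t.
That node has 2 child edges.

2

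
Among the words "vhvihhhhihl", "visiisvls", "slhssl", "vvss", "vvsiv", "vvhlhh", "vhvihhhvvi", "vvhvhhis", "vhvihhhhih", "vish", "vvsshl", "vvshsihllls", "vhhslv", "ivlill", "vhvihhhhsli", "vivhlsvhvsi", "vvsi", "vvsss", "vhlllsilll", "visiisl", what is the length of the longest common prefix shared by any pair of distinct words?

Equivalently: take the maximum, over all pairs, of their longest common prefix length.
e.g. "vhvihhhhih" and "vhvihhhhihl" share the prefix "vhvihhhhih" of length 10; no pair shares a longer one.
Longest shared-prefix length: 10

10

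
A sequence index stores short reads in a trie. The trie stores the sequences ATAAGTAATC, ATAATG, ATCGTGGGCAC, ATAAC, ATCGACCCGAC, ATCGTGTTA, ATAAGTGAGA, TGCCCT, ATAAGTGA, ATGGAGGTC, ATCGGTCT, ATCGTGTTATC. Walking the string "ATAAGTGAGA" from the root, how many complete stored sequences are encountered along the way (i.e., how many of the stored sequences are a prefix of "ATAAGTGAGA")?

2

Walk "ATAAGTGAGA" from the root; an end-of-word marker is hit whenever a stored word is a prefix of "ATAAGTGAGA".
Prefixes of the query that are stored words: "ATAAGTGA", "ATAAGTGAGA"
Count: 2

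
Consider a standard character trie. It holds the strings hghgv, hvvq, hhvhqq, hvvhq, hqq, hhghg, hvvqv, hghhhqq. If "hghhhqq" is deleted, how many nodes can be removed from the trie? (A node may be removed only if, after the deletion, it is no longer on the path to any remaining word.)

4

A node on "hghhhqq"'s path can go only if nothing else ends at it or branches off below it.
The suffix "hhqq" (4 nodes) is used only by "hghhhqq"; the node for "hgh" still has the child "g", so pruning stops there.
Nodes removed: 4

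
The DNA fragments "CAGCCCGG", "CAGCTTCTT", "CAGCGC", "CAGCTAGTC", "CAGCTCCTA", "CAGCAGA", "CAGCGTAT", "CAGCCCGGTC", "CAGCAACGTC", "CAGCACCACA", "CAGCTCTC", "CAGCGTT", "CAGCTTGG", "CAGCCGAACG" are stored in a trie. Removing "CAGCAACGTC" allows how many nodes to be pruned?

After clearing the end-marker at "CAGCAACGTC", prune upward until reaching a node still needed by another word.
The suffix "ACGTC" (5 nodes) is used only by "CAGCAACGTC"; the node for "CAGCA" still has the child "G", so pruning stops there.
Nodes removed: 5

5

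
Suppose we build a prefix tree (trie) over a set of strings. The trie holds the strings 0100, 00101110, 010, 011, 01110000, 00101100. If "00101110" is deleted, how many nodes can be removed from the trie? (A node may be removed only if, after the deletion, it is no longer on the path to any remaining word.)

After clearing the end-marker at "00101110", prune upward until reaching a node still needed by another word.
The suffix "10" (2 nodes) is used only by "00101110"; the node for "001011" still has the child "0", so pruning stops there.
Nodes removed: 2

2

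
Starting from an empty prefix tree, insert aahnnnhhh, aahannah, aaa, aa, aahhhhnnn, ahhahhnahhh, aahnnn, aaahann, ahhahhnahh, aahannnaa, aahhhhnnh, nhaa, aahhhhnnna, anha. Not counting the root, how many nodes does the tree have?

47

Count nodes per top-level branch (shared prefixes stored once):
  'a'-branch (aa, aaa, aaahann, aahannah, aahannnaa, aahhhhnnh, aahhhhnnn, aahhhhnnna, aahnnn, aahnnnhhh, ahhahhnahh, ahhahhnahhh, anha): 43 nodes
  'n'-branch (nhaa): 4 nodes
Sum: 47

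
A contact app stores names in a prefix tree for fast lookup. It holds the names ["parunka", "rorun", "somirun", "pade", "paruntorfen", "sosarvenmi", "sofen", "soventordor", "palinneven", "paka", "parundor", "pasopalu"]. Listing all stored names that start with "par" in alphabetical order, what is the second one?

Filter for "par…" and sort: "parundor", "parunka", "paruntorfen"
Position 2: parunka

parunka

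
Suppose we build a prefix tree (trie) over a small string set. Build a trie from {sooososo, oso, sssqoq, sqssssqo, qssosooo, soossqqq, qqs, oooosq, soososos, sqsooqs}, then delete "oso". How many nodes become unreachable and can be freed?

2

Walk "oso" from the leaf back toward the root, removing each node that no remaining word uses.
The suffix "so" (2 nodes) is used only by "oso"; the node for "o" still has the child "o", so pruning stops there.
Nodes removed: 2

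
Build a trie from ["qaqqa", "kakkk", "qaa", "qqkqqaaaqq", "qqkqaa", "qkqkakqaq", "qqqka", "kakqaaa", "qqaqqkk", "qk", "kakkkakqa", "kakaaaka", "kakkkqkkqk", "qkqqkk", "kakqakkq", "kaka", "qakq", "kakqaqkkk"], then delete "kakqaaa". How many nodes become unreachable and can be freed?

Walk "kakqaaa" from the leaf back toward the root, removing each node that no remaining word uses.
The suffix "aa" (2 nodes) is used only by "kakqaaa"; the node for "kakqa" still has the child "k", so pruning stops there.
Nodes removed: 2

2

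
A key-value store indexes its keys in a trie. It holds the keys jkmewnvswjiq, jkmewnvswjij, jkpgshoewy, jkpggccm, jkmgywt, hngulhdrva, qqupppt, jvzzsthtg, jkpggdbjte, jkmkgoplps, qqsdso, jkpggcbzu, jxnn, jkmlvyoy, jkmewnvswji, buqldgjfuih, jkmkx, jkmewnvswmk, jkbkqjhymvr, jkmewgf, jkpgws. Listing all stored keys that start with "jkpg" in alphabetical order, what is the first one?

jkpggcbzu

Filter for "jkpg…" and sort: "jkpggcbzu", "jkpggccm", "jkpggdbjte", "jkpgshoewy", "jkpgws"
Position 1: jkpggcbzu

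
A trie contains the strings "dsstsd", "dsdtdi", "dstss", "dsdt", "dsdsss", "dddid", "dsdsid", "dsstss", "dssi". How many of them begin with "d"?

Walk to "d"; the words in its subtree are exactly those with that prefix.
Words under "d": dddid, dsdsid, dsdsss, dsdt, dsdtdi, dssi, dsstsd, dsstss, dstss
Count: 9

9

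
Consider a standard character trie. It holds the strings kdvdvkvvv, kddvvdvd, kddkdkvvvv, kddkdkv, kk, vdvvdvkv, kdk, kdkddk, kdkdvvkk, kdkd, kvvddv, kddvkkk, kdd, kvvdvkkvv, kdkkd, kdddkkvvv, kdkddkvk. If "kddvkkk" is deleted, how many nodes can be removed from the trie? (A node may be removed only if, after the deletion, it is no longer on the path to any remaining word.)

After clearing the end-marker at "kddvkkk", prune upward until reaching a node still needed by another word.
The suffix "kkk" (3 nodes) is used only by "kddvkkk"; the node for "kddv" still has the child "v", so pruning stops there.
Nodes removed: 3

3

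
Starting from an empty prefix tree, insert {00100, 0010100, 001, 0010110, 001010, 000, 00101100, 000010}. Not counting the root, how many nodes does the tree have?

15

Trace insertions, counting only characters that open a new branch:
  "00100" → 5 new (0, 0, 1, 0, 0)
  "0010100" → prefix "0010" already present; 3 new (1, 0, 0)
  "001" → prefix "001" already present; 0 new (none)
  "0010110" → prefix "00101" already present; 2 new (1, 0)
  "001010" → prefix "001010" already present; 0 new (none)
  "000" → prefix "00" already present; 1 new (0)
  "00101100" → prefix "0010110" already present; 1 new (0)
  "000010" → prefix "000" already present; 3 new (0, 1, 0)
Total nodes = 5 + 3 + 0 + 2 + 0 + 1 + 1 + 3 = 15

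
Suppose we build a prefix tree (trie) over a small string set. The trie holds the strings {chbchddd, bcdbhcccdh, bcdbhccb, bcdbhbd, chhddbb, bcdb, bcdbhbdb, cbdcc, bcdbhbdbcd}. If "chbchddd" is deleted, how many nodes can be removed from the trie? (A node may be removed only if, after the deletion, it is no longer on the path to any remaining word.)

6

Walk "chbchddd" from the leaf back toward the root, removing each node that no remaining word uses.
The suffix "bchddd" (6 nodes) is used only by "chbchddd"; the node for "ch" still has the child "h", so pruning stops there.
Nodes removed: 6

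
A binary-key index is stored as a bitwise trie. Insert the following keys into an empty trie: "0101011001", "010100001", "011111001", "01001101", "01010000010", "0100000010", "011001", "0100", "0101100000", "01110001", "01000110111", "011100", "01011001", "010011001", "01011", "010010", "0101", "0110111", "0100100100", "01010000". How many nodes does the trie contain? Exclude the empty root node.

65

Trace insertions, counting only characters that open a new branch:
  "0101011001" → 10 new (0, 1, 0, 1, 0, 1, 1, 0, 0, 1)
  "010100001" → prefix "01010" already present; 4 new (0, 0, 0, 1)
  "011111001" → prefix "01" already present; 7 new (1, 1, 1, 1, 0, 0, 1)
  "01001101" → prefix "010" already present; 5 new (0, 1, 1, 0, 1)
  "01010000010" → prefix "01010000" already present; 3 new (0, 1, 0)
  "0100000010" → prefix "0100" already present; 6 new (0, 0, 0, 0, 1, 0)
  "011001" → prefix "011" already present; 3 new (0, 0, 1)
  "0100" → prefix "0100" already present; 0 new (none)
  "0101100000" → prefix "0101" already present; 6 new (1, 0, 0, 0, 0, 0)
  "01110001" → prefix "0111" already present; 4 new (0, 0, 0, 1)
  "01000110111" → prefix "01000" already present; 6 new (1, 1, 0, 1, 1, 1)
  "011100" → prefix "011100" already present; 0 new (none)
  "01011001" → prefix "0101100" already present; 1 new (1)
  "010011001" → prefix "0100110" already present; 2 new (0, 1)
  "01011" → prefix "01011" already present; 0 new (none)
  "010010" → prefix "01001" already present; 1 new (0)
  "0101" → prefix "0101" already present; 0 new (none)
  "0110111" → prefix "0110" already present; 3 new (1, 1, 1)
  "0100100100" → prefix "010010" already present; 4 new (0, 1, 0, 0)
  "01010000" → prefix "01010000" already present; 0 new (none)
Total nodes = 10 + 4 + 7 + 5 + 3 + 6 + 3 + 0 + 6 + 4 + 6 + 0 + 1 + 2 + 0 + 1 + 0 + 3 + 4 + 0 = 65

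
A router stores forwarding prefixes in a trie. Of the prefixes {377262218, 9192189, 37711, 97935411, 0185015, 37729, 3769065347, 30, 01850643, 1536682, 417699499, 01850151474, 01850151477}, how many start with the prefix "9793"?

1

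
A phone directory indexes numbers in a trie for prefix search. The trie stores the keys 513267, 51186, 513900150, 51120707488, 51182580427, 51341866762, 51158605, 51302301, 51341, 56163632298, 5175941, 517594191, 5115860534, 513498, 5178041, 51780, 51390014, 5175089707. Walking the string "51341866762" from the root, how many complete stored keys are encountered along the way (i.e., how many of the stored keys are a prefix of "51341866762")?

Check each prefix of "51341866762" against the stored set — each match is an end-marker on the path.
Prefixes of the query that are stored words: "51341", "51341866762"
Count: 2

2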